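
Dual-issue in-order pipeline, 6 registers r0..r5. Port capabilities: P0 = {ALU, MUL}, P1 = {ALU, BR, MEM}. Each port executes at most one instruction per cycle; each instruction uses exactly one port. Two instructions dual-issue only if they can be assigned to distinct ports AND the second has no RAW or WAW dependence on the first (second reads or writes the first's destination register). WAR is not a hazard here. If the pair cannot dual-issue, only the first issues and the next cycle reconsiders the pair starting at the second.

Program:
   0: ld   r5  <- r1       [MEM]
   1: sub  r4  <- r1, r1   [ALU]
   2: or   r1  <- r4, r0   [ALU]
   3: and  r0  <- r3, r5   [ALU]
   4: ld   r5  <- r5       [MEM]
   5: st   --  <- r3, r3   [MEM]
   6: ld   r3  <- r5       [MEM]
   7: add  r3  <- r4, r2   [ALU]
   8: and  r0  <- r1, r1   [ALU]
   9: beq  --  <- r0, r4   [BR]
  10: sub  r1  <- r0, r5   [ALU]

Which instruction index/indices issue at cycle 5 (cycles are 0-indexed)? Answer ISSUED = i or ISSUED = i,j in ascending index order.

c0: i0/i1 ld.MEM+sub.ALU  pair
c1: i2/i3 or.ALU+and.ALU  pair
c2: i4 ld.MEM  no-port MEM/MEM
c3: i5 st.MEM  no-port MEM/MEM
c4: i6 ld.MEM  WAW r3
c5: i7/i8 add.ALU+and.ALU  pair
c6: i9/i10 beq.BR+sub.ALU  pair

ISSUED = 7,8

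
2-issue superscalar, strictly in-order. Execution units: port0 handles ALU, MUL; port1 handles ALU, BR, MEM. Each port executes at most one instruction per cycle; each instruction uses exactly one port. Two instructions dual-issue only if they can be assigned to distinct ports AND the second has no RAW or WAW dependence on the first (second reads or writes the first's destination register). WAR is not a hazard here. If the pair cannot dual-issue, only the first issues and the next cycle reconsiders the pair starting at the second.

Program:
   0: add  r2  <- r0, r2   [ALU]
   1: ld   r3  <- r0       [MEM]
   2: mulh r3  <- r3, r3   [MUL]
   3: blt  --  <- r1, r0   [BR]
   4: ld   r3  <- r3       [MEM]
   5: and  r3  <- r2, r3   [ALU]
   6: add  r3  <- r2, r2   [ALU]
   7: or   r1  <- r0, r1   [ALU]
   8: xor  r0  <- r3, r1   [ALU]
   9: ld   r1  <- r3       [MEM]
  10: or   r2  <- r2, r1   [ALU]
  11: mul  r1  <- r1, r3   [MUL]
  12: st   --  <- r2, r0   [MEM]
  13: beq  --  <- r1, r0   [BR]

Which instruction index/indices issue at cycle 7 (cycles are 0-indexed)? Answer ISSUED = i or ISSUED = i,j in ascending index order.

[0] i0+i1  add.ALU ld.MEM  -- 2-wide
[1] i2+i3  mulh.MUL blt.BR  -- 2-wide
[2] i4  ld.MEM  -- RAW+WAW r3
[3] i5  and.ALU  -- WAW r3
[4] i6+i7  add.ALU or.ALU  -- 2-wide
[5] i8+i9  xor.ALU ld.MEM  -- 2-wide
[6] i10+i11  or.ALU mul.MUL  -- 2-wide
[7] i12  st.MEM  -- no-port MEM/BR
[8] i13  beq.BR  -- tail

ISSUED = 12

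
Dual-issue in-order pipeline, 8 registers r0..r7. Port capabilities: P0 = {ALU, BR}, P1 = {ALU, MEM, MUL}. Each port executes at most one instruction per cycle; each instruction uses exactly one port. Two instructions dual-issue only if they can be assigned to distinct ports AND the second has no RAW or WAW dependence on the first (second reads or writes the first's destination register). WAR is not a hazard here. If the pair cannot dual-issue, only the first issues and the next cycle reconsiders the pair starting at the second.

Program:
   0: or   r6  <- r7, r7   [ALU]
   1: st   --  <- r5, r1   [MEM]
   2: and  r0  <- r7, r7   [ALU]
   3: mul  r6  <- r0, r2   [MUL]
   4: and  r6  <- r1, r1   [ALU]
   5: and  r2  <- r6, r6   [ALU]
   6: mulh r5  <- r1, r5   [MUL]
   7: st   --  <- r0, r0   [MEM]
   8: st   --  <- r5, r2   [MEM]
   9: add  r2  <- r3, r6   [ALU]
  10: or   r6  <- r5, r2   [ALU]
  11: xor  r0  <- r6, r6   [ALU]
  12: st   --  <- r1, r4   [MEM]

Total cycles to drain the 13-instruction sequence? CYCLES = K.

CYCLES = 9

c0: i0&i1 or+st  pair
c1: i2 and  RAW r0
c2: i3 mul  WAW r6
c3: i4 and  RAW r6
c4: i5&i6 and+mulh  pair
c5: i7 st  no-port MEM/MEM
c6: i8&i9 st+add  pair
c7: i10 or  RAW r6
c8: i11&i12 xor+st  pair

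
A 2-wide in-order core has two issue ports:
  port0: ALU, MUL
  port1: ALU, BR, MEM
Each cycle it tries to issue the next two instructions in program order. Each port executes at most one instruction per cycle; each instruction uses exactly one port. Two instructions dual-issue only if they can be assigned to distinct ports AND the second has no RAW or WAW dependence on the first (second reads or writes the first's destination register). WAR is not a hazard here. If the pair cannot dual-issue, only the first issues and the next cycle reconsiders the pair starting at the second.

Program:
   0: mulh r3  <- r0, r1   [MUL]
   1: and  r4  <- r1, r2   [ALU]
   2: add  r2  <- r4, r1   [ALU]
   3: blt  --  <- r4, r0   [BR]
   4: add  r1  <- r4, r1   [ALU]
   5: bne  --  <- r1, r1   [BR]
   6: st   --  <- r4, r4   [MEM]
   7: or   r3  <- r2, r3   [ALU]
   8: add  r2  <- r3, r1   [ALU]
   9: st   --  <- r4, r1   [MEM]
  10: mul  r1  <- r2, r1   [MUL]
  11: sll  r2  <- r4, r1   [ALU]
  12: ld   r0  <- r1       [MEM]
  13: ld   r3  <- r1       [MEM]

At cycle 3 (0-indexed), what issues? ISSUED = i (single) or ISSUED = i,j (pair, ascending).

t=0 i0&i1:mulh and ; dual
t=1 i2&i3:add blt ; dual
t=2 i4:add ; RAW r1
t=3 i5:bne ; no-port BR/MEM
t=4 i6&i7:st or ; dual
t=5 i8&i9:add st ; dual
t=6 i10:mul ; RAW r1
t=7 i11&i12:sll ld ; dual
t=8 i13:ld ; tail

ISSUED = 5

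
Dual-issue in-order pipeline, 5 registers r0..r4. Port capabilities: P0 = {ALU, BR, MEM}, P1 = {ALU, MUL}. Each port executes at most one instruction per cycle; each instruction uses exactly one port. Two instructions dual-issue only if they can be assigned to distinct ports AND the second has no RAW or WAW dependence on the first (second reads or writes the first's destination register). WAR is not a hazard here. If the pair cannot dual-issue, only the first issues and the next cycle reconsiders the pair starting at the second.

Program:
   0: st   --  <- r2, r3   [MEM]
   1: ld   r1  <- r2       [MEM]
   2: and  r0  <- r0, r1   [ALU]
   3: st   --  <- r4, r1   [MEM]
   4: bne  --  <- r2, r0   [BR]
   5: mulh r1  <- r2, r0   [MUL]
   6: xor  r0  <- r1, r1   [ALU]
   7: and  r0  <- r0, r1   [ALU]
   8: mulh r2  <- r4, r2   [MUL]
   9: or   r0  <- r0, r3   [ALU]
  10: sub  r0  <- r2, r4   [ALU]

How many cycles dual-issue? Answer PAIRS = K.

PAIRS = 3

t=0 i0:st ; no-port MEM/MEM
t=1 i1:ld ; RAW r1
t=2 i2/i3:and+st ; dual
t=3 i4/i5:bne+mulh ; dual
t=4 i6:xor ; RAW+WAW r0
t=5 i7/i8:and+mulh ; dual
t=6 i9:or ; WAW r0
t=7 i10:sub ; tail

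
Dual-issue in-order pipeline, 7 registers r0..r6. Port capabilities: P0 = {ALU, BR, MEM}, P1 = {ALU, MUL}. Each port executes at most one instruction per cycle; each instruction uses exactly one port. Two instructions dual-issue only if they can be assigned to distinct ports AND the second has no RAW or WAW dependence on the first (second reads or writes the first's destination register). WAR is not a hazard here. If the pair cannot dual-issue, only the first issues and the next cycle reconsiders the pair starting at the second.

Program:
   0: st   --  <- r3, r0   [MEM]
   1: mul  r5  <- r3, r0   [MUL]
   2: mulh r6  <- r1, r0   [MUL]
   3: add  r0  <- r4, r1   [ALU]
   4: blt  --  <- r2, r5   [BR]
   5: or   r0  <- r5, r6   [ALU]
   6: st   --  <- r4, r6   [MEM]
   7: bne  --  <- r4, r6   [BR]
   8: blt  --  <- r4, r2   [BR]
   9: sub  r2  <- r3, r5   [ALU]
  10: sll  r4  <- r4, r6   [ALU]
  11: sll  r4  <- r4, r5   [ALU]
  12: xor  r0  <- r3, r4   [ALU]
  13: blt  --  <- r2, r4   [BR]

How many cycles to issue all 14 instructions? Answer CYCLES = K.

CYCLES = 9

0. st.MEM;mul.MUL @i0&i1  | 2-wide
1. mulh.MUL;add.ALU @i2&i3  | 2-wide
2. blt.BR;or.ALU @i4&i5  | 2-wide
3. st.MEM @i6  | no-port MEM/BR
4. bne.BR @i7  | no-port BR/BR
5. blt.BR;sub.ALU @i8&i9  | 2-wide
6. sll.ALU @i10  | RAW+WAW r4
7. sll.ALU @i11  | RAW r4
8. xor.ALU;blt.BR @i12&i13  | 2-wide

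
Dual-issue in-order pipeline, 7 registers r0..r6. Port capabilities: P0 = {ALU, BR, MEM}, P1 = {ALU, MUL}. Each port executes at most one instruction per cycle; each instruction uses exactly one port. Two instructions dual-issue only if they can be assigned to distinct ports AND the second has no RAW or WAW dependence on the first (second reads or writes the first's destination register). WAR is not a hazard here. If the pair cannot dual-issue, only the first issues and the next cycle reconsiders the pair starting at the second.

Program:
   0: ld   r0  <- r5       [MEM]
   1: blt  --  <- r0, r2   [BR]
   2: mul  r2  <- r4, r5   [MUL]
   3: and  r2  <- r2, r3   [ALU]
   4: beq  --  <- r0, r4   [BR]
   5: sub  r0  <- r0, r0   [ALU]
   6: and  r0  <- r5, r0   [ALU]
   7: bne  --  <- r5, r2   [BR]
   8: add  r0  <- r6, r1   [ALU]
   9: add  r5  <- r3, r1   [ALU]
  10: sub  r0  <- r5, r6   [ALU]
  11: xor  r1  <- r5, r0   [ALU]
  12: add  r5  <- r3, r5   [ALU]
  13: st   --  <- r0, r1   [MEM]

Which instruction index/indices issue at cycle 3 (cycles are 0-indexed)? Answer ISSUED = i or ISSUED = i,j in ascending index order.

0. ld.MEM @i0  | no-port MEM/BR
1. blt.BR+mul.MUL @i1&i2  | 2-wide
2. and.ALU+beq.BR @i3&i4  | 2-wide
3. sub.ALU @i5  | RAW+WAW r0
4. and.ALU+bne.BR @i6&i7  | 2-wide
5. add.ALU+add.ALU @i8&i9  | 2-wide
6. sub.ALU @i10  | RAW r0
7. xor.ALU+add.ALU @i11&i12  | 2-wide
8. st.MEM @i13  | tail

ISSUED = 5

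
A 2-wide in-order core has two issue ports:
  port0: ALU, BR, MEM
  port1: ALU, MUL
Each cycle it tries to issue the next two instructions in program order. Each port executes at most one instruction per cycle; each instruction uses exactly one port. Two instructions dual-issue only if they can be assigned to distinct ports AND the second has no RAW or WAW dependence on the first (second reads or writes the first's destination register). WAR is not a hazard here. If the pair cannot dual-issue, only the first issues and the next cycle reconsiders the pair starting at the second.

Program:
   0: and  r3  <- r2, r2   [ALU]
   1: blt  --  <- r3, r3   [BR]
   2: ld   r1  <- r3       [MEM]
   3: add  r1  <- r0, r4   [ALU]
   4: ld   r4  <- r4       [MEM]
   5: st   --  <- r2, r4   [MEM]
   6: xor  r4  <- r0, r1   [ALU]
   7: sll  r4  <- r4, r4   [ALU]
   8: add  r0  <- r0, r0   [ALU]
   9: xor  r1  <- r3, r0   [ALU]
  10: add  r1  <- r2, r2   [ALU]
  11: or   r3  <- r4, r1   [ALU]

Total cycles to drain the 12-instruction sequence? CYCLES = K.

[0] i0  and.ALU  -- RAW r3
[1] i1  blt.BR  -- no-port BR/MEM
[2] i2  ld.MEM  -- WAW r1
[3] i3+i4  add.ALU+ld.MEM  -- 2-wide
[4] i5+i6  st.MEM+xor.ALU  -- 2-wide
[5] i7+i8  sll.ALU+add.ALU  -- 2-wide
[6] i9  xor.ALU  -- WAW r1
[7] i10  add.ALU  -- RAW r1
[8] i11  or.ALU  -- tail

CYCLES = 9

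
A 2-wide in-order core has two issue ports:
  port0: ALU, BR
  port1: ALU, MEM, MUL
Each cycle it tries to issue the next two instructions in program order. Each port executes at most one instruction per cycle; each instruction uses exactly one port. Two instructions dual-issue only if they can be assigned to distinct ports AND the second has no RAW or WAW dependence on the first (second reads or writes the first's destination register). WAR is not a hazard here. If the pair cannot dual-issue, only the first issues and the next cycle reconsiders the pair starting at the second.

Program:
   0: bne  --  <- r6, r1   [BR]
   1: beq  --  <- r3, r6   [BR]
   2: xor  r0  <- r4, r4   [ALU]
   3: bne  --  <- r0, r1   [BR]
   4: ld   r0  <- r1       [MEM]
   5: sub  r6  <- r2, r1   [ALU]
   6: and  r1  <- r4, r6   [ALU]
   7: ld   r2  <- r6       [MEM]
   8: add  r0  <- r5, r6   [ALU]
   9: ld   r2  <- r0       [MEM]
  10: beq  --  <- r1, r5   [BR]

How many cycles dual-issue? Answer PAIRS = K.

PAIRS = 4

#0 head=0: bne.BR i0 no-port BR/BR
#1 head=1: beq.BR xor.ALU i1/i2 pair
#2 head=3: bne.BR ld.MEM i3/i4 pair
#3 head=5: sub.ALU i5 RAW r6
#4 head=6: and.ALU ld.MEM i6/i7 pair
#5 head=8: add.ALU i8 RAW r0
#6 head=9: ld.MEM beq.BR i9/i10 pair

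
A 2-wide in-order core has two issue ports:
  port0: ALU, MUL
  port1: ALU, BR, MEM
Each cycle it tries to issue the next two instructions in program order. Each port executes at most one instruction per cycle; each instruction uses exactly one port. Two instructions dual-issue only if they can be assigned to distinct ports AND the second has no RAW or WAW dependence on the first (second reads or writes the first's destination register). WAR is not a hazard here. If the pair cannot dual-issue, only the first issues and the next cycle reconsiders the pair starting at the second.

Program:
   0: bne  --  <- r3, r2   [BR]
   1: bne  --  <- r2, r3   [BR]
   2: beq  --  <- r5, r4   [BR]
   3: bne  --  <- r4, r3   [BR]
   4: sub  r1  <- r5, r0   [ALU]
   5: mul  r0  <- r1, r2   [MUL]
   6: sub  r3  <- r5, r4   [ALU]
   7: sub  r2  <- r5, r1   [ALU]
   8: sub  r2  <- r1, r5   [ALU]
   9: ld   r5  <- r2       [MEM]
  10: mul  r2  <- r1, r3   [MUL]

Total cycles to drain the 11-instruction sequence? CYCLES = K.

CYCLES = 8

0. bne.BR @i0  | no-port BR/BR
1. bne.BR @i1  | no-port BR/BR
2. beq.BR @i2  | no-port BR/BR
3. bne.BR;sub.ALU @i3/i4  | 2-wide
4. mul.MUL;sub.ALU @i5/i6  | 2-wide
5. sub.ALU @i7  | WAW r2
6. sub.ALU @i8  | RAW r2
7. ld.MEM;mul.MUL @i9/i10  | 2-wide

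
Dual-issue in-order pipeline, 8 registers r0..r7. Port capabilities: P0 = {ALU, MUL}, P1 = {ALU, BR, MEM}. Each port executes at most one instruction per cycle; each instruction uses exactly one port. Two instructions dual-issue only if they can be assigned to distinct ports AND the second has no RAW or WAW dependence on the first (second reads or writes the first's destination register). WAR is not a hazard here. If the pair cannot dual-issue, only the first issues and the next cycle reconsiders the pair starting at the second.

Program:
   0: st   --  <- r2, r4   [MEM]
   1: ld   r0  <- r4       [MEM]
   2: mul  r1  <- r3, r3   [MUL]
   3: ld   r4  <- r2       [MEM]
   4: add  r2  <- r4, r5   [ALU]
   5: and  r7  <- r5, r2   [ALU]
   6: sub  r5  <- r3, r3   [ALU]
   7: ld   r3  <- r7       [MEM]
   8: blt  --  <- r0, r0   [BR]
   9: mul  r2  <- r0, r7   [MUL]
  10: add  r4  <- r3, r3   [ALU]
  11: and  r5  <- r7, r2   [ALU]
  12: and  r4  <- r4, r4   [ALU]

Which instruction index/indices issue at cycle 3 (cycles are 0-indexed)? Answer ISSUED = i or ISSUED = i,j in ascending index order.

ISSUED = 4

t=0 i0:st.MEM ; no-port MEM/MEM
t=1 i1/i2:ld.MEM;mul.MUL ; dual
t=2 i3:ld.MEM ; RAW r4
t=3 i4:add.ALU ; RAW r2
t=4 i5/i6:and.ALU;sub.ALU ; dual
t=5 i7:ld.MEM ; no-port MEM/BR
t=6 i8/i9:blt.BR;mul.MUL ; dual
t=7 i10/i11:add.ALU;and.ALU ; dual
t=8 i12:and.ALU ; tail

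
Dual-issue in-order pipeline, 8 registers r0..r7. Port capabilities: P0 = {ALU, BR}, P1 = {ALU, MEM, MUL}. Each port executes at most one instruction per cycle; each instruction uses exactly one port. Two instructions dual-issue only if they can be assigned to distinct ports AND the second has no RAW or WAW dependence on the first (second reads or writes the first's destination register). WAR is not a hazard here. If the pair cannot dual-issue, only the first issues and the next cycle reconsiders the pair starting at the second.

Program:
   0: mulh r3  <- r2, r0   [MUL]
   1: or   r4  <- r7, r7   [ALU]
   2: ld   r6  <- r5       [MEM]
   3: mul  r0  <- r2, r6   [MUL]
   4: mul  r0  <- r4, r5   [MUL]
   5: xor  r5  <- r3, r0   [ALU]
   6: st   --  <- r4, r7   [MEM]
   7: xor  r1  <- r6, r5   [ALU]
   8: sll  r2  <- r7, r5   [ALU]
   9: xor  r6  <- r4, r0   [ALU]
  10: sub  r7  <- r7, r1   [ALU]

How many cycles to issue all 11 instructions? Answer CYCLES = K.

CYCLES = 7

#0 head=0: mulh;or i0&i1 pair
#1 head=2: ld i2 no-port MEM/MUL
#2 head=3: mul i3 no-port MUL/MUL
#3 head=4: mul i4 RAW r0
#4 head=5: xor;st i5&i6 pair
#5 head=7: xor;sll i7&i8 pair
#6 head=9: xor;sub i9&i10 pair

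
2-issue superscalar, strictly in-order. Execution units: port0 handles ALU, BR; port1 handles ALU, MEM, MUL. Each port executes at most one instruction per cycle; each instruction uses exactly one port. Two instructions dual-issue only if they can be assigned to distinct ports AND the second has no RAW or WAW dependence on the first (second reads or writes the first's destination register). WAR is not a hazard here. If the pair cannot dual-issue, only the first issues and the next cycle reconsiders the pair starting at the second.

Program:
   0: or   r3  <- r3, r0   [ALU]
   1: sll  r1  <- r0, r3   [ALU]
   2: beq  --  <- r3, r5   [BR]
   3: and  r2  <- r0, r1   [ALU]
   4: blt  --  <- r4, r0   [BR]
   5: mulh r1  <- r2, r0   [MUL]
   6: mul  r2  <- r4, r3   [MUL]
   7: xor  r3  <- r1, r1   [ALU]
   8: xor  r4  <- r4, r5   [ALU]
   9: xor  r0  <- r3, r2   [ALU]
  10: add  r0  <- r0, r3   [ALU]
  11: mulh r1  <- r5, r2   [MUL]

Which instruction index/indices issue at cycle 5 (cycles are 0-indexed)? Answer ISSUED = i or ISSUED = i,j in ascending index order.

ISSUED = 8,9

  cy0 -> i0 (or.ALU) RAW r3
  cy1 -> i1/i2 (sll.ALU;beq.BR) dual
  cy2 -> i3/i4 (and.ALU;blt.BR) dual
  cy3 -> i5 (mulh.MUL) no-port MUL/MUL
  cy4 -> i6/i7 (mul.MUL;xor.ALU) dual
  cy5 -> i8/i9 (xor.ALU;xor.ALU) dual
  cy6 -> i10/i11 (add.ALU;mulh.MUL) dual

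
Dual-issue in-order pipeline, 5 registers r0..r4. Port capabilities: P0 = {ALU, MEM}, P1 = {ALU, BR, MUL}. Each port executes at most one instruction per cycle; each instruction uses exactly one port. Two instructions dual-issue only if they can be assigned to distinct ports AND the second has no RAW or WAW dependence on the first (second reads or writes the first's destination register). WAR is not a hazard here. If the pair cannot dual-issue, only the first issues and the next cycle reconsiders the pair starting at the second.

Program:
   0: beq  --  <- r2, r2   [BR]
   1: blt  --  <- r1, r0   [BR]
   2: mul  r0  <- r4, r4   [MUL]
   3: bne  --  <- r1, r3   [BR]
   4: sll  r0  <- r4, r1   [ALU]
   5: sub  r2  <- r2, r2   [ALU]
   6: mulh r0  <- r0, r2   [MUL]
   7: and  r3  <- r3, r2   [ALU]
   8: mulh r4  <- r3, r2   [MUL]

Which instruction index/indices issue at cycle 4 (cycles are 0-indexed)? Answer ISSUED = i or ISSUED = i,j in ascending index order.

#0 head=0: beq.BR i0 no-port BR/BR
#1 head=1: blt.BR i1 no-port BR/MUL
#2 head=2: mul.MUL i2 no-port MUL/BR
#3 head=3: bne.BR+sll.ALU i3,i4 pair
#4 head=5: sub.ALU i5 RAW r2
#5 head=6: mulh.MUL+and.ALU i6,i7 pair
#6 head=8: mulh.MUL i8 tail

ISSUED = 5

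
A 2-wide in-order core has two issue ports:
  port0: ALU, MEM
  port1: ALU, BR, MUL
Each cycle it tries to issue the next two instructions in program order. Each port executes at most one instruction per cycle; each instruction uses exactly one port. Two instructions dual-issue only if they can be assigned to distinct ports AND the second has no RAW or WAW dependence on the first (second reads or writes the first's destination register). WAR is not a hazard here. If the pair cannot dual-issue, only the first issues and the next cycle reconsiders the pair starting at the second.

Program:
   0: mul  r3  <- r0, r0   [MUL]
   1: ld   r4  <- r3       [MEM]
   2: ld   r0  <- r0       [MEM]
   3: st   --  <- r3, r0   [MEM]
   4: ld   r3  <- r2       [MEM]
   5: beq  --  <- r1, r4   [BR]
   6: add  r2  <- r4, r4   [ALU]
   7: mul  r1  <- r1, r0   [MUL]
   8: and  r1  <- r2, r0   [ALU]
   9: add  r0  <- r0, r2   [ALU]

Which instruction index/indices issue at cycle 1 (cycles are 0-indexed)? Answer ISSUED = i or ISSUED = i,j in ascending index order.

ISSUED = 1

0. mul @i0  | RAW r3
1. ld @i1  | no-port MEM/MEM
2. ld @i2  | no-port MEM/MEM
3. st @i3  | no-port MEM/MEM
4. ld+beq @i4/i5  | pair
5. add+mul @i6/i7  | pair
6. and+add @i8/i9  | pair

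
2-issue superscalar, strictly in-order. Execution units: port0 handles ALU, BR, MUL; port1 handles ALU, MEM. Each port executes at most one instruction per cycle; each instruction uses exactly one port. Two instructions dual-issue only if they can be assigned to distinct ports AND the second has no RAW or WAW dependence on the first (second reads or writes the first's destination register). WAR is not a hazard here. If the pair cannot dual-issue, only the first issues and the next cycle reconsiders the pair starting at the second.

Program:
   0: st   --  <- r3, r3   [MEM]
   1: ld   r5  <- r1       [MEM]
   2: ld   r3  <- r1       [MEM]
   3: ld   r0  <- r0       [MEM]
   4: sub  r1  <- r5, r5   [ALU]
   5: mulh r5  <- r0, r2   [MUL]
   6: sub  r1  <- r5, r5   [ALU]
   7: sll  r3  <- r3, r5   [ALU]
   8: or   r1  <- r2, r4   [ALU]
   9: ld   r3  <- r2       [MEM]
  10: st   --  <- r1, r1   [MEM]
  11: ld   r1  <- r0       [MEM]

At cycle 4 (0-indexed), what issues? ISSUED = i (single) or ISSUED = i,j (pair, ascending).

ISSUED = 5

c0: i0 st.MEM  no-port MEM/MEM
c1: i1 ld.MEM  no-port MEM/MEM
c2: i2 ld.MEM  no-port MEM/MEM
c3: i3+i4 ld.MEM+sub.ALU  2-wide
c4: i5 mulh.MUL  RAW r5
c5: i6+i7 sub.ALU+sll.ALU  2-wide
c6: i8+i9 or.ALU+ld.MEM  2-wide
c7: i10 st.MEM  no-port MEM/MEM
c8: i11 ld.MEM  tail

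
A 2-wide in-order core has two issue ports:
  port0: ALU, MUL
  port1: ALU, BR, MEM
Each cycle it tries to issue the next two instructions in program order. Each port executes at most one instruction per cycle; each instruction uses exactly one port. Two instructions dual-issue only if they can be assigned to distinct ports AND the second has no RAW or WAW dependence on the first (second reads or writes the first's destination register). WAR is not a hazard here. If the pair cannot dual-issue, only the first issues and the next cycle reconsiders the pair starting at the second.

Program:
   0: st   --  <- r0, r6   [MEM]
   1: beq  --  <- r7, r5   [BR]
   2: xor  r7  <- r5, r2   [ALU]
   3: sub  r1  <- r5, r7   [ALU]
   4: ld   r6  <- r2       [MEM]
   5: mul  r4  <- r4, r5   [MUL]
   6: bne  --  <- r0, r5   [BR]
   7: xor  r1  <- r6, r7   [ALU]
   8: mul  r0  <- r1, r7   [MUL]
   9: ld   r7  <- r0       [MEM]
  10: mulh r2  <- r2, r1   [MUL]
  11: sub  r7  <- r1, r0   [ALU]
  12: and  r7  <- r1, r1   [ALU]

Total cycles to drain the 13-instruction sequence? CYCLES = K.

CYCLES = 9

  cy0 -> i0 (st.MEM) no-port MEM/BR
  cy1 -> i1+i2 (beq.BR/xor.ALU) pair
  cy2 -> i3+i4 (sub.ALU/ld.MEM) pair
  cy3 -> i5+i6 (mul.MUL/bne.BR) pair
  cy4 -> i7 (xor.ALU) RAW r1
  cy5 -> i8 (mul.MUL) RAW r0
  cy6 -> i9+i10 (ld.MEM/mulh.MUL) pair
  cy7 -> i11 (sub.ALU) WAW r7
  cy8 -> i12 (and.ALU) tail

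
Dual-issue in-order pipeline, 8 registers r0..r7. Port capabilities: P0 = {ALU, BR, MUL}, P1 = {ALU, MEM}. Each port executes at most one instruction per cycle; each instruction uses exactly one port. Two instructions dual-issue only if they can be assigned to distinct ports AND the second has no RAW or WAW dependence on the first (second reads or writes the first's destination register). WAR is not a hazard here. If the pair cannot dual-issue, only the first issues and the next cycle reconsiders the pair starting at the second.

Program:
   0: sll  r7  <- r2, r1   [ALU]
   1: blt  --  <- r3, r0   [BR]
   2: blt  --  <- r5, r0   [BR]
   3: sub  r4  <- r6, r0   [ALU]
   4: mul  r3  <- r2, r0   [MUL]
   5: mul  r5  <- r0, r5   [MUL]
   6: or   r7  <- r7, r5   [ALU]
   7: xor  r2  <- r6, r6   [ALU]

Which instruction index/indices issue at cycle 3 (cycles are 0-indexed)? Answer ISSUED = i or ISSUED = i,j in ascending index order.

ISSUED = 5

[0] i0&i1  sll/blt  -- 2-wide
[1] i2&i3  blt/sub  -- 2-wide
[2] i4  mul  -- no-port MUL/MUL
[3] i5  mul  -- RAW r5
[4] i6&i7  or/xor  -- 2-wide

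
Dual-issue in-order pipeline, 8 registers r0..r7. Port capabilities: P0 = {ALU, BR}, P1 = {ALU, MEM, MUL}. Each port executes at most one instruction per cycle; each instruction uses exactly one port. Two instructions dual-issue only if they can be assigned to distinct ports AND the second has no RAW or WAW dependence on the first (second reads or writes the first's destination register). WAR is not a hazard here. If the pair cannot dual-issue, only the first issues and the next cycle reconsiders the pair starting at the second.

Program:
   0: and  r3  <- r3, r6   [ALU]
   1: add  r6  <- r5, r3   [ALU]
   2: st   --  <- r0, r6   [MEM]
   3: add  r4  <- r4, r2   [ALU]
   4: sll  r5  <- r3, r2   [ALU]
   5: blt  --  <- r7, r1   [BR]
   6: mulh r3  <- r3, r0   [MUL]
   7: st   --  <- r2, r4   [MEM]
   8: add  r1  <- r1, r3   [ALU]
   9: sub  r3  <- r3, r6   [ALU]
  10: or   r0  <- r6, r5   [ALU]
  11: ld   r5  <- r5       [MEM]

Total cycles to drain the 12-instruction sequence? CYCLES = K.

CYCLES = 8

t=0 i0:and ; RAW r3
t=1 i1:add ; RAW r6
t=2 i2/i3:st;add ; 2-wide
t=3 i4/i5:sll;blt ; 2-wide
t=4 i6:mulh ; no-port MUL/MEM
t=5 i7/i8:st;add ; 2-wide
t=6 i9/i10:sub;or ; 2-wide
t=7 i11:ld ; tail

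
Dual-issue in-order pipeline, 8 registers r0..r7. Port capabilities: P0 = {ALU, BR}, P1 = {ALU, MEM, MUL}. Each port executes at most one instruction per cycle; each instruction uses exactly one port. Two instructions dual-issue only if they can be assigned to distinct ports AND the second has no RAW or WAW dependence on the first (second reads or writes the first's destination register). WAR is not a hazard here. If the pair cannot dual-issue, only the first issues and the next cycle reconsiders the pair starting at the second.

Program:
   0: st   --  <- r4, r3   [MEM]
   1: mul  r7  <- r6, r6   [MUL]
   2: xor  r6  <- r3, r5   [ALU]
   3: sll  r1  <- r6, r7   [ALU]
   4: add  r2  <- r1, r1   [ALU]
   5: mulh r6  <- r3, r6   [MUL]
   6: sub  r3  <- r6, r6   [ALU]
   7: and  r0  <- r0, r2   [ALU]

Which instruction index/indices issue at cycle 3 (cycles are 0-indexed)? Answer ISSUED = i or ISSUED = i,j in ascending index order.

ISSUED = 4,5

#0 head=0: st i0 no-port MEM/MUL
#1 head=1: mul;xor i1/i2 pair
#2 head=3: sll i3 RAW r1
#3 head=4: add;mulh i4/i5 pair
#4 head=6: sub;and i6/i7 pair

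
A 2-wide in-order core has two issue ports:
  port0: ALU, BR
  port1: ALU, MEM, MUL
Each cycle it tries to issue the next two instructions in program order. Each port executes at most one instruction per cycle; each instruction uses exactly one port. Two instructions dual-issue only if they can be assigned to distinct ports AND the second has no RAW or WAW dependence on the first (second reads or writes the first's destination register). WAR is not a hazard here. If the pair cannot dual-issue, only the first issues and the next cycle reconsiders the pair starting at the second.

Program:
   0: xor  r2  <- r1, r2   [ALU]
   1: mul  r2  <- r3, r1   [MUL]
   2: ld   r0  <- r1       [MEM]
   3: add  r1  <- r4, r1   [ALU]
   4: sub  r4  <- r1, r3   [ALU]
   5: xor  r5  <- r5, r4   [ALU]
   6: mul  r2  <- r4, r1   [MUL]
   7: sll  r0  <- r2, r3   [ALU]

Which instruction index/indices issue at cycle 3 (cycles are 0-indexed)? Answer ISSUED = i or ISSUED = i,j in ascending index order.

  cy0 -> i0 (xor) WAW r2
  cy1 -> i1 (mul) no-port MUL/MEM
  cy2 -> i2&i3 (ld+add) pair
  cy3 -> i4 (sub) RAW r4
  cy4 -> i5&i6 (xor+mul) pair
  cy5 -> i7 (sll) tail

ISSUED = 4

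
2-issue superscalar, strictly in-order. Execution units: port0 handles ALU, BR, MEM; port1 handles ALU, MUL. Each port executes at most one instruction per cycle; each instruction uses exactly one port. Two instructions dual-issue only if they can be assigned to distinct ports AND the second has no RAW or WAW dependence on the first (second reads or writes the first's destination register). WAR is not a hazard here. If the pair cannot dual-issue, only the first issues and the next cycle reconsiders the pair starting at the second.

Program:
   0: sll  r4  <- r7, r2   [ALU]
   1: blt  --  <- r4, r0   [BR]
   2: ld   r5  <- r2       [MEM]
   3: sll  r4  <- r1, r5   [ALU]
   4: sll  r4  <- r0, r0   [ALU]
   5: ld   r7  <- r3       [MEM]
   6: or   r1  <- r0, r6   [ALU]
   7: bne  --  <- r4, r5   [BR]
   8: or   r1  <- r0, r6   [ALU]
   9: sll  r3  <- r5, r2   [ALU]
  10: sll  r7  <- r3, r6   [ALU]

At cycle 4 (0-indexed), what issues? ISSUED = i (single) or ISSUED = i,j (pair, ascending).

ISSUED = 4,5

0. sll @i0  | RAW r4
1. blt @i1  | no-port BR/MEM
2. ld @i2  | RAW r5
3. sll @i3  | WAW r4
4. sll+ld @i4+i5  | dual
5. or+bne @i6+i7  | dual
6. or+sll @i8+i9  | dual
7. sll @i10  | tail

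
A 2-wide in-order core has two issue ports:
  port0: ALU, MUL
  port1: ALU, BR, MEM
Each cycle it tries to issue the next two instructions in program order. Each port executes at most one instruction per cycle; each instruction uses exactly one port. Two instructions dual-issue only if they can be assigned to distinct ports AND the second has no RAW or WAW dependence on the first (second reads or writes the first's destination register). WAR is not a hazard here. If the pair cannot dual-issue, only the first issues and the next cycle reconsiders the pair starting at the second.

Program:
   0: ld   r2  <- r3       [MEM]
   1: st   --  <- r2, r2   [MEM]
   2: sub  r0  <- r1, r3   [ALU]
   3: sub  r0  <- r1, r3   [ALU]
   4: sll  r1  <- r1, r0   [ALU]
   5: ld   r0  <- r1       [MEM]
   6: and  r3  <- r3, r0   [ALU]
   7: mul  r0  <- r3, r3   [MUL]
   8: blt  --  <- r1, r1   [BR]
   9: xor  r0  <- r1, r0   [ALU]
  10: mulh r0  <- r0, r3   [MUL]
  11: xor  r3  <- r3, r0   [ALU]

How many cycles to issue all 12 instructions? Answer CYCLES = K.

CYCLES = 10

#0 head=0: ld.MEM i0 no-port MEM/MEM
#1 head=1: st.MEM;sub.ALU i1&i2 pair
#2 head=3: sub.ALU i3 RAW r0
#3 head=4: sll.ALU i4 RAW r1
#4 head=5: ld.MEM i5 RAW r0
#5 head=6: and.ALU i6 RAW r3
#6 head=7: mul.MUL;blt.BR i7&i8 pair
#7 head=9: xor.ALU i9 RAW+WAW r0
#8 head=10: mulh.MUL i10 RAW r0
#9 head=11: xor.ALU i11 tail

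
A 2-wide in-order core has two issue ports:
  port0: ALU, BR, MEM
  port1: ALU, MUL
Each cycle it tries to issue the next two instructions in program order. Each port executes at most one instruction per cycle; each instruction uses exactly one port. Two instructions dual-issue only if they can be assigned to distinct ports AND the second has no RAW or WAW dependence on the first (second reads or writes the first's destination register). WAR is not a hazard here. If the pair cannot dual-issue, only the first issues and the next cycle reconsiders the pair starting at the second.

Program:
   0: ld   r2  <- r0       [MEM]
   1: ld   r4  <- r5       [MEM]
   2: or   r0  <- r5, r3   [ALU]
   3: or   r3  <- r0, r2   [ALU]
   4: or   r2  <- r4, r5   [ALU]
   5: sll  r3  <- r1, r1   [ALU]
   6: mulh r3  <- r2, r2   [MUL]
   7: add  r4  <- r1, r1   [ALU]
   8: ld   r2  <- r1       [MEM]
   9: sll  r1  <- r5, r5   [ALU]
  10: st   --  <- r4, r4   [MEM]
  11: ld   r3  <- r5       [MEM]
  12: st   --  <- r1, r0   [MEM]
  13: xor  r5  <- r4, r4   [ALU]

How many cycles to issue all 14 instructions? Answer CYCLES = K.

  cy0 -> i0 (ld.MEM) no-port MEM/MEM
  cy1 -> i1+i2 (ld.MEM;or.ALU) dual
  cy2 -> i3+i4 (or.ALU;or.ALU) dual
  cy3 -> i5 (sll.ALU) WAW r3
  cy4 -> i6+i7 (mulh.MUL;add.ALU) dual
  cy5 -> i8+i9 (ld.MEM;sll.ALU) dual
  cy6 -> i10 (st.MEM) no-port MEM/MEM
  cy7 -> i11 (ld.MEM) no-port MEM/MEM
  cy8 -> i12+i13 (st.MEM;xor.ALU) dual

CYCLES = 9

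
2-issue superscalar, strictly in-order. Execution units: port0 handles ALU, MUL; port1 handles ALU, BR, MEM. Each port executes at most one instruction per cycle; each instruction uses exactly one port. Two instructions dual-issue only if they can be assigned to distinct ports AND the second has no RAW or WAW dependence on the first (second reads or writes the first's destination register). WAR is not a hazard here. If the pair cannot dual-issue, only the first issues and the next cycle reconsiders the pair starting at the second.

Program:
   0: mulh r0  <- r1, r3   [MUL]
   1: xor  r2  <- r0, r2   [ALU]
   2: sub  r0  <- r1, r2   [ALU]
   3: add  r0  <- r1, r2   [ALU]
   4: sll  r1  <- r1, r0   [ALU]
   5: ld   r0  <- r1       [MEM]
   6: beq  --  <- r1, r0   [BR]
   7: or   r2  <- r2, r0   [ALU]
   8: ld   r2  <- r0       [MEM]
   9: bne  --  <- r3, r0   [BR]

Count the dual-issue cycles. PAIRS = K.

PAIRS = 1

  cy0 -> i0 (mulh.MUL) RAW r0
  cy1 -> i1 (xor.ALU) RAW r2
  cy2 -> i2 (sub.ALU) WAW r0
  cy3 -> i3 (add.ALU) RAW r0
  cy4 -> i4 (sll.ALU) RAW r1
  cy5 -> i5 (ld.MEM) no-port MEM/BR
  cy6 -> i6,i7 (beq.BR or.ALU) pair
  cy7 -> i8 (ld.MEM) no-port MEM/BR
  cy8 -> i9 (bne.BR) tail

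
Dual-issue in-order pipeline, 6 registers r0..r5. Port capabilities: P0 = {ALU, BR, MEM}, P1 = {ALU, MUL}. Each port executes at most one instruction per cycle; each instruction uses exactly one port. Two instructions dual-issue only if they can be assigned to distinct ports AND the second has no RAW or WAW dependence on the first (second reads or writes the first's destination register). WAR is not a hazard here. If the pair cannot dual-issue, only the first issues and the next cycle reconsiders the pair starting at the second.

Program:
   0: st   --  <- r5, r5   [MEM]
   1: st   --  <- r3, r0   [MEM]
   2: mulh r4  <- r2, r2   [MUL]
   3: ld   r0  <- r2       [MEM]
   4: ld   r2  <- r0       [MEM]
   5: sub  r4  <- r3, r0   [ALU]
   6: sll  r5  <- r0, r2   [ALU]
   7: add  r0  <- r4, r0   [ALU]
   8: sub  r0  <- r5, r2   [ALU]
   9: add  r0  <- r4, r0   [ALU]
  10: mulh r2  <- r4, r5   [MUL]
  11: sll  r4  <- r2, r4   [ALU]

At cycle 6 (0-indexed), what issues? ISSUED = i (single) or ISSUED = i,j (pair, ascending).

t=0 i0:st.MEM ; no-port MEM/MEM
t=1 i1/i2:st.MEM mulh.MUL ; 2-wide
t=2 i3:ld.MEM ; no-port MEM/MEM
t=3 i4/i5:ld.MEM sub.ALU ; 2-wide
t=4 i6/i7:sll.ALU add.ALU ; 2-wide
t=5 i8:sub.ALU ; RAW+WAW r0
t=6 i9/i10:add.ALU mulh.MUL ; 2-wide
t=7 i11:sll.ALU ; tail

ISSUED = 9,10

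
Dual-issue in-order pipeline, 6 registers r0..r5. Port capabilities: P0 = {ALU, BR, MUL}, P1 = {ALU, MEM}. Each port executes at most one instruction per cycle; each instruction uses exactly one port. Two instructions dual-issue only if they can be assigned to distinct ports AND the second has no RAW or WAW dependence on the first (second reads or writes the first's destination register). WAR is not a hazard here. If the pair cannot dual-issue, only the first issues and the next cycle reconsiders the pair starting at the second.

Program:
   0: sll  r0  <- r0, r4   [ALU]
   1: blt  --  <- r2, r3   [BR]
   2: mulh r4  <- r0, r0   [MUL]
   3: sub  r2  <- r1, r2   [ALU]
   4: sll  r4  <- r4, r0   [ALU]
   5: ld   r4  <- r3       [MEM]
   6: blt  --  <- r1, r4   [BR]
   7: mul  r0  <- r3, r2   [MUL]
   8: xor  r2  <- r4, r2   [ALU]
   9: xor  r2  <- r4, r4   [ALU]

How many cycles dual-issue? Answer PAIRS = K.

PAIRS = 3

  cy0 -> i0/i1 (sll+blt) 2-wide
  cy1 -> i2/i3 (mulh+sub) 2-wide
  cy2 -> i4 (sll) WAW r4
  cy3 -> i5 (ld) RAW r4
  cy4 -> i6 (blt) no-port BR/MUL
  cy5 -> i7/i8 (mul+xor) 2-wide
  cy6 -> i9 (xor) tail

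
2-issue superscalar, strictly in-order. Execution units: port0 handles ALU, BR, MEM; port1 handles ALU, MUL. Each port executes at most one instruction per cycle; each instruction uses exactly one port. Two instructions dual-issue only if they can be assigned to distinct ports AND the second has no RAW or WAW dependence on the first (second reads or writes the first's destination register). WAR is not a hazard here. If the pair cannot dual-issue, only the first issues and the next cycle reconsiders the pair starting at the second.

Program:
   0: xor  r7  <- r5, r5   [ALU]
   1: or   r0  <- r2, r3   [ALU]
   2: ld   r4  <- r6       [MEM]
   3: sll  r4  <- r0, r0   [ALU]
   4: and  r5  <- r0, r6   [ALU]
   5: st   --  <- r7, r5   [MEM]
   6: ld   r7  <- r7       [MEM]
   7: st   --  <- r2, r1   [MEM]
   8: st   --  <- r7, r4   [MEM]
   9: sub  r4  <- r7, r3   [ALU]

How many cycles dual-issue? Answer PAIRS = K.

t=0 i0/i1:xor.ALU;or.ALU ; pair
t=1 i2:ld.MEM ; WAW r4
t=2 i3/i4:sll.ALU;and.ALU ; pair
t=3 i5:st.MEM ; no-port MEM/MEM
t=4 i6:ld.MEM ; no-port MEM/MEM
t=5 i7:st.MEM ; no-port MEM/MEM
t=6 i8/i9:st.MEM;sub.ALU ; pair

PAIRS = 3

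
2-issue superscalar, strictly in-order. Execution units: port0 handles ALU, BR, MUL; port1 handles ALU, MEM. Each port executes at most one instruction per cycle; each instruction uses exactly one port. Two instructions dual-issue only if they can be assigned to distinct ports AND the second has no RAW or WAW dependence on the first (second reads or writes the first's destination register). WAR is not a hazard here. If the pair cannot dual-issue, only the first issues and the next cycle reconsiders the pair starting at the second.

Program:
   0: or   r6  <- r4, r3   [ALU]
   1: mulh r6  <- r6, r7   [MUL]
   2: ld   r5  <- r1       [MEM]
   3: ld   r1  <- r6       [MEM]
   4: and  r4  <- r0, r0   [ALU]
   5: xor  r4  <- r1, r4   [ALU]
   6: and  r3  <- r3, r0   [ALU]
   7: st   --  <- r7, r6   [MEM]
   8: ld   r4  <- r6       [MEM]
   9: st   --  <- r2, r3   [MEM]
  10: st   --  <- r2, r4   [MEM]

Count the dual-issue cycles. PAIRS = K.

PAIRS = 3

c0: i0 or  RAW+WAW r6
c1: i1,i2 mulh+ld  pair
c2: i3,i4 ld+and  pair
c3: i5,i6 xor+and  pair
c4: i7 st  no-port MEM/MEM
c5: i8 ld  no-port MEM/MEM
c6: i9 st  no-port MEM/MEM
c7: i10 st  tail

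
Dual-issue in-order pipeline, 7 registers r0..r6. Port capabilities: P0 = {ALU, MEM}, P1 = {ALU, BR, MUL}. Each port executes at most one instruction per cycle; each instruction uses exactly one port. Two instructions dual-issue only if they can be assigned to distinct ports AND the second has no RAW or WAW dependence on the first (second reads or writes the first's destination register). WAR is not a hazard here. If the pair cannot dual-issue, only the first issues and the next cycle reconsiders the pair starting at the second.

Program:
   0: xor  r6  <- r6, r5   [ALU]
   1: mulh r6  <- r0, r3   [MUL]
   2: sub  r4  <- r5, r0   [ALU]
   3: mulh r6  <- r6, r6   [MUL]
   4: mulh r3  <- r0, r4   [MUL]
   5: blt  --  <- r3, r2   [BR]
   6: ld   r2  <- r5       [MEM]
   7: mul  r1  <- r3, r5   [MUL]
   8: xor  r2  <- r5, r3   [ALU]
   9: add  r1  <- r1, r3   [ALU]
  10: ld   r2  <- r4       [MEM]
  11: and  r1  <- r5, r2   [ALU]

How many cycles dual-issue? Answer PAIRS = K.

[0] i0  xor  -- WAW r6
[1] i1,i2  mulh/sub  -- 2-wide
[2] i3  mulh  -- no-port MUL/MUL
[3] i4  mulh  -- no-port MUL/BR
[4] i5,i6  blt/ld  -- 2-wide
[5] i7,i8  mul/xor  -- 2-wide
[6] i9,i10  add/ld  -- 2-wide
[7] i11  and  -- tail

PAIRS = 4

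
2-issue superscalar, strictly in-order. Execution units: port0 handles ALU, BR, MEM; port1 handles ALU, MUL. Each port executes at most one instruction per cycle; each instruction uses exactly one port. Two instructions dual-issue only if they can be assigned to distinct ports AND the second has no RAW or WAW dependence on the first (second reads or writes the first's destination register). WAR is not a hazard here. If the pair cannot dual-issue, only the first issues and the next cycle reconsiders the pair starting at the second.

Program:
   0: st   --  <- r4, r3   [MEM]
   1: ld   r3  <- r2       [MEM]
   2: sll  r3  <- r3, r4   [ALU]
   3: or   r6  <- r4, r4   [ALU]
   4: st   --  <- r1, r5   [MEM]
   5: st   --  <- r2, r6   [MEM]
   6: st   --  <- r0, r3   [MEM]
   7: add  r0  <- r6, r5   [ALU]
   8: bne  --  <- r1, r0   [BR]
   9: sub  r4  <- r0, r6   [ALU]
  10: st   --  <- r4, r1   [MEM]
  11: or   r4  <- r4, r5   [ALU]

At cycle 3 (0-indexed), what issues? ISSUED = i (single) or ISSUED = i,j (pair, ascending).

ISSUED = 4

c0: i0 st  no-port MEM/MEM
c1: i1 ld  RAW+WAW r3
c2: i2,i3 sll;or  dual
c3: i4 st  no-port MEM/MEM
c4: i5 st  no-port MEM/MEM
c5: i6,i7 st;add  dual
c6: i8,i9 bne;sub  dual
c7: i10,i11 st;or  dual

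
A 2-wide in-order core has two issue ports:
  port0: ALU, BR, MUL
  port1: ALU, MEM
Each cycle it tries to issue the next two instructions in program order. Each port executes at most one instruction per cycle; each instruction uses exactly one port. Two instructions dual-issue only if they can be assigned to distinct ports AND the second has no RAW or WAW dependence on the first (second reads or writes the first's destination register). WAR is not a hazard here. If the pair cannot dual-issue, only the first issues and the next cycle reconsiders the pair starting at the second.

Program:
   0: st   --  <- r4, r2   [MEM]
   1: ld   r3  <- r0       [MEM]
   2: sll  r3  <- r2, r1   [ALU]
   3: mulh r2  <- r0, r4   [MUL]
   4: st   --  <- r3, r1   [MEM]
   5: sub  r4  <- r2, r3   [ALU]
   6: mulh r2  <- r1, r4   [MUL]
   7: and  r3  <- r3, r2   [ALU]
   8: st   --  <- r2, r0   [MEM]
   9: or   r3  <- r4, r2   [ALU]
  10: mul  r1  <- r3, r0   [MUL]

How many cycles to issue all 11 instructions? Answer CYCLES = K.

#0 head=0: st i0 no-port MEM/MEM
#1 head=1: ld i1 WAW r3
#2 head=2: sll/mulh i2+i3 pair
#3 head=4: st/sub i4+i5 pair
#4 head=6: mulh i6 RAW r2
#5 head=7: and/st i7+i8 pair
#6 head=9: or i9 RAW r3
#7 head=10: mul i10 tail

CYCLES = 8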